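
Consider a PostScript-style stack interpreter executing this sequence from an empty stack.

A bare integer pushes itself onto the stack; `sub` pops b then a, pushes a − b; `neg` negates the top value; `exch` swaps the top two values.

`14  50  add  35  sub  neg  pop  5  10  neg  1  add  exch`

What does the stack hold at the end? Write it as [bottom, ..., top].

[-9, 5]

14   -> 14
50   -> 14 50
add  -> 64
35   -> 64 35
sub  -> 29
neg  -> -29
pop  -> (empty)
5    -> 5
10   -> 5 10
neg  -> 5 -10
1    -> 5 -10 1
add  -> 5 -9
exch -> -9 5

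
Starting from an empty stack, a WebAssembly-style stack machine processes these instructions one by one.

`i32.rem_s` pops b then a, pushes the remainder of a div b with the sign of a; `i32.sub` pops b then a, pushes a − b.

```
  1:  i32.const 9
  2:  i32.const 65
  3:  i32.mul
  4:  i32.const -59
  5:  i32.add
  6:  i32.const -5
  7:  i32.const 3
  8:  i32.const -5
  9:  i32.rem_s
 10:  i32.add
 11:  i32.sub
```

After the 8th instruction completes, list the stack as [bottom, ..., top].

i32.const 9   : [9]
i32.const 65  : [9, 65]
i32.mul       : [585]
i32.const -59 : [585, -59]
i32.add       : [526]
i32.const -5  : [526, -5]
i32.const 3   : [526, -5, 3]
i32.const -5  : [526, -5, 3, -5]

[526, -5, 3, -5]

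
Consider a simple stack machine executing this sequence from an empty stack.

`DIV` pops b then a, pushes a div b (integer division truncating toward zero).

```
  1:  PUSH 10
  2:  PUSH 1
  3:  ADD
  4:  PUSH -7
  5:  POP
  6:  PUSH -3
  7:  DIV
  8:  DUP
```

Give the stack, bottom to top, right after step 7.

PUSH 10 : [10]
PUSH 1  : [10, 1]
ADD     : [11]
PUSH -7 : [11, -7]
POP     : [11]
PUSH -3 : [11, -3]
DIV     : [-3]

[-3]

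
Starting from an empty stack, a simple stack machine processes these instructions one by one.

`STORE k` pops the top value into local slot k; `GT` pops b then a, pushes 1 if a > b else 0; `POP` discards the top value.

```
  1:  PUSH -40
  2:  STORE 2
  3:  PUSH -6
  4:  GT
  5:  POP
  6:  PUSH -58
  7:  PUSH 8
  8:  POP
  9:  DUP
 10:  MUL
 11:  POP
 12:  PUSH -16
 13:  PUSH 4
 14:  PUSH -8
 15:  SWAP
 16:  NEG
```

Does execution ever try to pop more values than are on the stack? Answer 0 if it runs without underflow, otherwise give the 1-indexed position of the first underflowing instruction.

PUSH -40  [-40]
STORE 2   []
PUSH -6   [-6]
GT  — needs 2 operands, stack has 1 → underflow

4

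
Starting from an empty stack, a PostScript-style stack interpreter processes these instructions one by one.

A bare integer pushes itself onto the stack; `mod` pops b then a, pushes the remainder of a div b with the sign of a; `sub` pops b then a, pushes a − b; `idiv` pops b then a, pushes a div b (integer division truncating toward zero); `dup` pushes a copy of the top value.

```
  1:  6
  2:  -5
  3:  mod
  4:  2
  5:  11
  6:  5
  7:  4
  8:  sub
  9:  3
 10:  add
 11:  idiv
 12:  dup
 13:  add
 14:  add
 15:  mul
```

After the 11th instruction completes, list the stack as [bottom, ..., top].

[1, 2, 2]

6    : 6
-5   : 6 -5
mod  : 1
2    : 1 2
11   : 1 2 11
5    : 1 2 11 5
4    : 1 2 11 5 4
sub  : 1 2 11 1
3    : 1 2 11 1 3
add  : 1 2 11 4
idiv : 1 2 2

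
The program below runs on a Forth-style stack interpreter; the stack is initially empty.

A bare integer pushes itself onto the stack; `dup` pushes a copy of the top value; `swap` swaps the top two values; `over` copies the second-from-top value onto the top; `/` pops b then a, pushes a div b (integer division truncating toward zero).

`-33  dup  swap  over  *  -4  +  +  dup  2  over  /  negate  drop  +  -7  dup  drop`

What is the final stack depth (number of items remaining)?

-33    : -33
dup    : -33 -33
swap   : -33 -33
over   : -33 -33 -33
*      : -33 1089
-4     : -33 1089 -4
+      : -33 1085
+      : 1052
dup    : 1052 1052
2      : 1052 1052 2
over   : 1052 1052 2 1052
/      : 1052 1052 0
negate : 1052 1052 0
drop   : 1052 1052
+      : 2104
-7     : 2104 -7
dup    : 2104 -7 -7
drop   : 2104 -7

2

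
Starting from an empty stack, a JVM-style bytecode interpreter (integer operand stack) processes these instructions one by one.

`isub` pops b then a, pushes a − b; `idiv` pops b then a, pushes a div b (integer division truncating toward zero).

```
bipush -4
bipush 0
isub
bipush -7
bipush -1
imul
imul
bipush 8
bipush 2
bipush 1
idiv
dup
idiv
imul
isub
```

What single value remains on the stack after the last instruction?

bipush -4 -> [-4]
bipush 0  -> [-4, 0]
isub      -> [-4]
bipush -7 -> [-4, -7]
bipush -1 -> [-4, -7, -1]
imul      -> [-4, 7]
imul      -> [-28]
bipush 8  -> [-28, 8]
bipush 2  -> [-28, 8, 2]
bipush 1  -> [-28, 8, 2, 1]
idiv      -> [-28, 8, 2]
dup       -> [-28, 8, 2, 2]
idiv      -> [-28, 8, 1]
imul      -> [-28, 8]
isub      -> [-36]

-36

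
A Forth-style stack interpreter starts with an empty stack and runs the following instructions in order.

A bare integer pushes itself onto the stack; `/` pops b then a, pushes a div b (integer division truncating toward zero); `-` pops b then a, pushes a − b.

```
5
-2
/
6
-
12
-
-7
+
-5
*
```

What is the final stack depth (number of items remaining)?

1

5   [5]
-2  [5, -2]
/   [-2]
6   [-2, 6]
-   [-8]
12  [-8, 12]
-   [-20]
-7  [-20, -7]
+   [-27]
-5  [-27, -5]
*   [135]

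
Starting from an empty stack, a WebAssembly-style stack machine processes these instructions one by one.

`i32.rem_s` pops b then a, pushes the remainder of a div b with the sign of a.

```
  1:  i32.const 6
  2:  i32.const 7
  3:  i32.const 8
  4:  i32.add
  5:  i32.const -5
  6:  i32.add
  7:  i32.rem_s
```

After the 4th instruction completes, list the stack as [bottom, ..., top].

[6, 15]

i32.const 6 -> 6
i32.const 7 -> 6 7
i32.const 8 -> 6 7 8
i32.add     -> 6 15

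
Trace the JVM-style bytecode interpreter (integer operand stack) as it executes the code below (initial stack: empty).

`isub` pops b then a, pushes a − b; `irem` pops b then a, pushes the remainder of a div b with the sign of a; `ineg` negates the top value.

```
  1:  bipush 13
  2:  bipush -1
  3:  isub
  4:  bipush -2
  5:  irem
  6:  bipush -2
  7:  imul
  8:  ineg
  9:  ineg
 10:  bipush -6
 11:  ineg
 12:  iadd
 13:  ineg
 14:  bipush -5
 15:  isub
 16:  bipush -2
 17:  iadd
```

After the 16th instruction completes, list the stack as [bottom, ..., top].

[-1, -2]

bipush 13 → 13
bipush -1 → 13 -1
isub      → 14
bipush -2 → 14 -2
irem      → 0
bipush -2 → 0 -2
imul      → 0
ineg      → 0
ineg      → 0
bipush -6 → 0 -6
ineg      → 0 6
iadd      → 6
ineg      → -6
bipush -5 → -6 -5
isub      → -1
bipush -2 → -1 -2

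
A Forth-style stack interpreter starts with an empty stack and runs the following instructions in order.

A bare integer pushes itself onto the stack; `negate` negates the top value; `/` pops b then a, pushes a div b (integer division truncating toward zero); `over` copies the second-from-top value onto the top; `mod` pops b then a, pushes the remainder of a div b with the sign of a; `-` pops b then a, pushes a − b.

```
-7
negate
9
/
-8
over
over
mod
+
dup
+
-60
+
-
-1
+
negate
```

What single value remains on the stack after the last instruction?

-75

-7     -> -7
negate -> 7
9      -> 7 9
/      -> 0
-8     -> 0 -8
over   -> 0 -8 0
over   -> 0 -8 0 -8
mod    -> 0 -8 0
+      -> 0 -8
dup    -> 0 -8 -8
+      -> 0 -16
-60    -> 0 -16 -60
+      -> 0 -76
-      -> 76
-1     -> 76 -1
+      -> 75
negate -> -75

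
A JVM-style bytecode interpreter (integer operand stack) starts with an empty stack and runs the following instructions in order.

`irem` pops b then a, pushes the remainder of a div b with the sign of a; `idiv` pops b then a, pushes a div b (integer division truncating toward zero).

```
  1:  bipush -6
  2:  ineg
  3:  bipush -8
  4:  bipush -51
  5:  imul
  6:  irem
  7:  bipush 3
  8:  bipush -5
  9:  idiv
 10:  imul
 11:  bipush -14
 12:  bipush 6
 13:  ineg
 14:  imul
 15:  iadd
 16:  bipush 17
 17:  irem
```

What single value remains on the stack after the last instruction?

16

bipush -6  -> [-6]
ineg       -> [6]
bipush -8  -> [6, -8]
bipush -51 -> [6, -8, -51]
imul       -> [6, 408]
irem       -> [6]
bipush 3   -> [6, 3]
bipush -5  -> [6, 3, -5]
idiv       -> [6, 0]
imul       -> [0]
bipush -14 -> [0, -14]
bipush 6   -> [0, -14, 6]
ineg       -> [0, -14, -6]
imul       -> [0, 84]
iadd       -> [84]
bipush 17  -> [84, 17]
irem       -> [16]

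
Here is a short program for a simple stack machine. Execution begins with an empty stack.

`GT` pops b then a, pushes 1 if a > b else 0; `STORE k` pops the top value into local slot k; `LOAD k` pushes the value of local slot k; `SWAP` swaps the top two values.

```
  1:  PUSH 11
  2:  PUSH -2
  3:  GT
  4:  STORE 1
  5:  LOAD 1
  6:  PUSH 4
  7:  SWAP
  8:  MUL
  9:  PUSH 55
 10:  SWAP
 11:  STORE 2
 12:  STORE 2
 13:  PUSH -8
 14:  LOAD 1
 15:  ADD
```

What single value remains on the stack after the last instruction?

PUSH 11 -> [11]
PUSH -2 -> [11, -2]
GT      -> [1]
STORE 1 -> []
LOAD 1  -> [1]
PUSH 4  -> [1, 4]
SWAP    -> [4, 1]
MUL     -> [4]
PUSH 55 -> [4, 55]
SWAP    -> [55, 4]
STORE 2 -> [55]
STORE 2 -> []
PUSH -8 -> [-8]
LOAD 1  -> [-8, 1]
ADD     -> [-7]

-7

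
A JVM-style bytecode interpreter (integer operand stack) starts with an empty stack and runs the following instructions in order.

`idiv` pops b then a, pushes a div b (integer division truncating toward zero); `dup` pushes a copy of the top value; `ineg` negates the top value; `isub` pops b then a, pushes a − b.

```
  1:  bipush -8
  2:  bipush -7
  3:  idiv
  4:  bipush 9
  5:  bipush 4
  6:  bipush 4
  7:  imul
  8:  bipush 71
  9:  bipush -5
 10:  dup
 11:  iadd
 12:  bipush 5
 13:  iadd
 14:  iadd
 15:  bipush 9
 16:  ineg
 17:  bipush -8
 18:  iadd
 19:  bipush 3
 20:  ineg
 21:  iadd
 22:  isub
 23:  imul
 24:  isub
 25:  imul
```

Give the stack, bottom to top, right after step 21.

[1, 9, 16, 66, -20]

bipush -8 -> -8
bipush -7 -> -8 -7
idiv      -> 1
bipush 9  -> 1 9
bipush 4  -> 1 9 4
bipush 4  -> 1 9 4 4
imul      -> 1 9 16
bipush 71 -> 1 9 16 71
bipush -5 -> 1 9 16 71 -5
dup       -> 1 9 16 71 -5 -5
iadd      -> 1 9 16 71 -10
bipush 5  -> 1 9 16 71 -10 5
iadd      -> 1 9 16 71 -5
iadd      -> 1 9 16 66
bipush 9  -> 1 9 16 66 9
ineg      -> 1 9 16 66 -9
bipush -8 -> 1 9 16 66 -9 -8
iadd      -> 1 9 16 66 -17
bipush 3  -> 1 9 16 66 -17 3
ineg      -> 1 9 16 66 -17 -3
iadd      -> 1 9 16 66 -20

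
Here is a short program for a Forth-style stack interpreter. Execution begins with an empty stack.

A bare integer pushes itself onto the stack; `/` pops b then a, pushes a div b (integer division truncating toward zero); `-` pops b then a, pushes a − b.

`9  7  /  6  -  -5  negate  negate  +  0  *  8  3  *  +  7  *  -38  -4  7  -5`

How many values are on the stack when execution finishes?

5

9      : 9
7      : 9 7
/      : 1
6      : 1 6
-      : -5
-5     : -5 -5
negate : -5 5
negate : -5 -5
+      : -10
0      : -10 0
*      : 0
8      : 0 8
3      : 0 8 3
*      : 0 24
+      : 24
7      : 24 7
*      : 168
-38    : 168 -38
-4     : 168 -38 -4
7      : 168 -38 -4 7
-5     : 168 -38 -4 7 -5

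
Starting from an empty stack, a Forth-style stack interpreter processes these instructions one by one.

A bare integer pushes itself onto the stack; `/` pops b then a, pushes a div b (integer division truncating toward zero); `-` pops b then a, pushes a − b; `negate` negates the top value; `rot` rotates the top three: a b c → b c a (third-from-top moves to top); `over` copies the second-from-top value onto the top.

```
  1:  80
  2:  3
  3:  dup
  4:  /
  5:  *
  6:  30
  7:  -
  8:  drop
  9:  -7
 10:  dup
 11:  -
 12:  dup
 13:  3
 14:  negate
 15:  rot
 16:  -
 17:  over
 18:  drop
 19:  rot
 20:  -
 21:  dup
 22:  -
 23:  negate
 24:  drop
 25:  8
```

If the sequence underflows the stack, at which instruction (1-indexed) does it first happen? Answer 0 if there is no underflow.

19

80      [80]
3       [80, 3]
dup     [80, 3, 3]
/       [80, 1]
*       [80]
30      [80, 30]
-       [50]
drop    []
-7      [-7]
dup     [-7, -7]
-       [0]
dup     [0, 0]
3       [0, 0, 3]
negate  [0, 0, -3]
rot     [0, -3, 0]
-       [0, -3]
over    [0, -3, 0]
drop    [0, -3]
rot  — needs 3 operands, stack has 2 → underflow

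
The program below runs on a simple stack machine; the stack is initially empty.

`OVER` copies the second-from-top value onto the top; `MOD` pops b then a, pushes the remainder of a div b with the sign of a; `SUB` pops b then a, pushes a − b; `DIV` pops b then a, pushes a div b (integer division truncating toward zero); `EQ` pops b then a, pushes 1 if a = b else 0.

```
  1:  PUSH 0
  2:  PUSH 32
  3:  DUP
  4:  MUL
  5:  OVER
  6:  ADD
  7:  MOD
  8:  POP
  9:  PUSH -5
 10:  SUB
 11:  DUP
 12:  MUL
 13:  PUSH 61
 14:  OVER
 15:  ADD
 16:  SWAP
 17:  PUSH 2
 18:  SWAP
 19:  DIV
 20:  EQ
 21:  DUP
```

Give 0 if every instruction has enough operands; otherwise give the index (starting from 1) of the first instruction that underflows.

PUSH 0  → [0]
PUSH 32 → [0, 32]
DUP     → [0, 32, 32]
MUL     → [0, 1024]
OVER    → [0, 1024, 0]
ADD     → [0, 1024]
MOD     → [0]
POP     → []
PUSH -5 → [-5]
SUB  — needs 2 operands, stack has 1 → underflow

10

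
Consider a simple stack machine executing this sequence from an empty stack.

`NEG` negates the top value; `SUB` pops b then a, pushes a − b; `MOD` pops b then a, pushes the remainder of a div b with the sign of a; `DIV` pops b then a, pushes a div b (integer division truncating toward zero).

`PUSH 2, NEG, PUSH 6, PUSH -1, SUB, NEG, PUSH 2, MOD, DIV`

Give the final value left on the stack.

2

PUSH 2  → [2]
NEG     → [-2]
PUSH 6  → [-2, 6]
PUSH -1 → [-2, 6, -1]
SUB     → [-2, 7]
NEG     → [-2, -7]
PUSH 2  → [-2, -7, 2]
MOD     → [-2, -1]
DIV     → [2]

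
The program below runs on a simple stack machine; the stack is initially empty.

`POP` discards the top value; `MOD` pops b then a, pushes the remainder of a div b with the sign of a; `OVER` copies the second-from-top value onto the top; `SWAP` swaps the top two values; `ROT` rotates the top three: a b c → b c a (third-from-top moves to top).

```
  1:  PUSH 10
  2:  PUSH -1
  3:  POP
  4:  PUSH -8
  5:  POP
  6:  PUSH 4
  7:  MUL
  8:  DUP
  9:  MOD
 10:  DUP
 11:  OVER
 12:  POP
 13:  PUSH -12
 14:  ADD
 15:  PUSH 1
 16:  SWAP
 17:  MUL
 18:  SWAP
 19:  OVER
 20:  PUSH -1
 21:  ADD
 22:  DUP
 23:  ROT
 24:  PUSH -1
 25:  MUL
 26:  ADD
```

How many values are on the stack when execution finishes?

PUSH 10  → 10
PUSH -1  → 10 -1
POP      → 10
PUSH -8  → 10 -8
POP      → 10
PUSH 4   → 10 4
MUL      → 40
DUP      → 40 40
MOD      → 0
DUP      → 0 0
OVER     → 0 0 0
POP      → 0 0
PUSH -12 → 0 0 -12
ADD      → 0 -12
PUSH 1   → 0 -12 1
SWAP     → 0 1 -12
MUL      → 0 -12
SWAP     → -12 0
OVER     → -12 0 -12
PUSH -1  → -12 0 -12 -1
ADD      → -12 0 -13
DUP      → -12 0 -13 -13
ROT      → -12 -13 -13 0
PUSH -1  → -12 -13 -13 0 -1
MUL      → -12 -13 -13 0
ADD      → -12 -13 -13

3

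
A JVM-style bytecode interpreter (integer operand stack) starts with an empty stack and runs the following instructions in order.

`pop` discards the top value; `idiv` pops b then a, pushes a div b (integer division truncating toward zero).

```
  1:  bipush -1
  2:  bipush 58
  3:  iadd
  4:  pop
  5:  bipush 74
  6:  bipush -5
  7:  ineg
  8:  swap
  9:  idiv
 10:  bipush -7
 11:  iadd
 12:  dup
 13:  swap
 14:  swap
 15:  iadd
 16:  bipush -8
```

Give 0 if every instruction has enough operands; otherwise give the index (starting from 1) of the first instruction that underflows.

bipush -1 -> [-1]
bipush 58 -> [-1, 58]
iadd      -> [57]
pop       -> []
bipush 74 -> [74]
bipush -5 -> [74, -5]
ineg      -> [74, 5]
swap      -> [5, 74]
idiv      -> [0]
bipush -7 -> [0, -7]
iadd      -> [-7]
dup       -> [-7, -7]
swap      -> [-7, -7]
swap      -> [-7, -7]
iadd      -> [-14]
bipush -8 -> [-14, -8]

0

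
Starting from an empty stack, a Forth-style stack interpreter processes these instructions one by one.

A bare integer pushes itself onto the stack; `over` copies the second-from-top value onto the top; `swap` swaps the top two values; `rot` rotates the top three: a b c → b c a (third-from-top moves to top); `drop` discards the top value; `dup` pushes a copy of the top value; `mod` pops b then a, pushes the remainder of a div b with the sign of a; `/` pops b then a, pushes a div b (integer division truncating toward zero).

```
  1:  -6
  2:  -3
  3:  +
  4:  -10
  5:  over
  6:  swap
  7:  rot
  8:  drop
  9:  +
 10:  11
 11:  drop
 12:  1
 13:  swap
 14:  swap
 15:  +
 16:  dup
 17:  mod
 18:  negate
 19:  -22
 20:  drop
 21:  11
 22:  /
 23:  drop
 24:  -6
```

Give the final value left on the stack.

-6

-6      [-6]
-3      [-6, -3]
+       [-9]
-10     [-9, -10]
over    [-9, -10, -9]
swap    [-9, -9, -10]
rot     [-9, -10, -9]
drop    [-9, -10]
+       [-19]
11      [-19, 11]
drop    [-19]
1       [-19, 1]
swap    [1, -19]
swap    [-19, 1]
+       [-18]
dup     [-18, -18]
mod     [0]
negate  [0]
-22     [0, -22]
drop    [0]
11      [0, 11]
/       [0]
drop    []
-6      [-6]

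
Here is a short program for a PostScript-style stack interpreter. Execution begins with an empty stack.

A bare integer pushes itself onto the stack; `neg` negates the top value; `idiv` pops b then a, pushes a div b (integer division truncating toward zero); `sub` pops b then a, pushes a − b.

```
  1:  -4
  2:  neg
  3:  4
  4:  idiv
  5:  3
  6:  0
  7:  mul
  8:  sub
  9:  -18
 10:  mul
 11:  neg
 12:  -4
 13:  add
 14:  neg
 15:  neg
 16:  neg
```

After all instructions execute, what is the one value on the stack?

-4   → -4
neg  → 4
4    → 4 4
idiv → 1
3    → 1 3
0    → 1 3 0
mul  → 1 0
sub  → 1
-18  → 1 -18
mul  → -18
neg  → 18
-4   → 18 -4
add  → 14
neg  → -14
neg  → 14
neg  → -14

-14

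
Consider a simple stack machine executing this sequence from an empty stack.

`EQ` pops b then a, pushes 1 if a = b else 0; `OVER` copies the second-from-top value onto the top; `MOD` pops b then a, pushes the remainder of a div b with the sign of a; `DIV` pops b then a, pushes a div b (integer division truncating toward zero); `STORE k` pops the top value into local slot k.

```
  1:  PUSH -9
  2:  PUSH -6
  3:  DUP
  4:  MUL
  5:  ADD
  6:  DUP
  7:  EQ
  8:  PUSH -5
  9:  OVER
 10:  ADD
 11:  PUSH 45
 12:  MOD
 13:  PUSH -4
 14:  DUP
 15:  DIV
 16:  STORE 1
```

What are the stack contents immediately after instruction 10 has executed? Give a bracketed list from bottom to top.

[1, -4]

PUSH -9 → [-9]
PUSH -6 → [-9, -6]
DUP     → [-9, -6, -6]
MUL     → [-9, 36]
ADD     → [27]
DUP     → [27, 27]
EQ      → [1]
PUSH -5 → [1, -5]
OVER    → [1, -5, 1]
ADD     → [1, -4]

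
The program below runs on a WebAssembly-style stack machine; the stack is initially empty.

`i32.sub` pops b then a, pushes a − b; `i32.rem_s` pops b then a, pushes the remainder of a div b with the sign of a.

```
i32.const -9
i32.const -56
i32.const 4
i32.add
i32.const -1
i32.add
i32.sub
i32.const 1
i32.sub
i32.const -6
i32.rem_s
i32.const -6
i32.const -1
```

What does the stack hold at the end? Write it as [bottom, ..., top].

[1, -6, -1]

i32.const -9  → -9
i32.const -56 → -9 -56
i32.const 4   → -9 -56 4
i32.add       → -9 -52
i32.const -1  → -9 -52 -1
i32.add       → -9 -53
i32.sub       → 44
i32.const 1   → 44 1
i32.sub       → 43
i32.const -6  → 43 -6
i32.rem_s     → 1
i32.const -6  → 1 -6
i32.const -1  → 1 -6 -1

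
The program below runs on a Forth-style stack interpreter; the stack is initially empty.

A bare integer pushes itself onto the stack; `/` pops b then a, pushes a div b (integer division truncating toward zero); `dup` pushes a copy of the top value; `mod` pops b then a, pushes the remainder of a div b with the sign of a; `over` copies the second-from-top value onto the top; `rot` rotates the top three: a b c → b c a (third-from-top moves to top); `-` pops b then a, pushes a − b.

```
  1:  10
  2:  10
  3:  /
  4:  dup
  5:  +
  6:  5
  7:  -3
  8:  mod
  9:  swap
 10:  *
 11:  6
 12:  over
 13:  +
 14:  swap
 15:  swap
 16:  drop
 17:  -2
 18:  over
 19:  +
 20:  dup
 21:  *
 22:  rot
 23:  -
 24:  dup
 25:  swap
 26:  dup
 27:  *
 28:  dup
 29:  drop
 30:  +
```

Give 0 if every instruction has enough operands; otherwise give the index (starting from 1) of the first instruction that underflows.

22

10   → 10
10   → 10 10
/    → 1
dup  → 1 1
+    → 2
5    → 2 5
-3   → 2 5 -3
mod  → 2 2
swap → 2 2
*    → 4
6    → 4 6
over → 4 6 4
+    → 4 10
swap → 10 4
swap → 4 10
drop → 4
-2   → 4 -2
over → 4 -2 4
+    → 4 2
dup  → 4 2 2
*    → 4 4
rot  — needs 3 operands, stack has 2 → underflow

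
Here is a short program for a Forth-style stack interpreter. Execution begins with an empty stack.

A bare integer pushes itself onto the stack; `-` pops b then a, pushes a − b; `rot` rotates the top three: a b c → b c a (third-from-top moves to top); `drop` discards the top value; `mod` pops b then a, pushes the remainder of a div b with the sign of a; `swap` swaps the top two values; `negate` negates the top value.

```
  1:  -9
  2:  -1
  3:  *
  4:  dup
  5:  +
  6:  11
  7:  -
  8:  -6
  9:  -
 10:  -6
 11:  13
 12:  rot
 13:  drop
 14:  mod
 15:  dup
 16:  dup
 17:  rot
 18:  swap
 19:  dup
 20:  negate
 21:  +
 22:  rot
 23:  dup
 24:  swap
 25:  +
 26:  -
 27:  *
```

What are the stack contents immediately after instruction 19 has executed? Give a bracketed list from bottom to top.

-9   → -9
-1   → -9 -1
*    → 9
dup  → 9 9
+    → 18
11   → 18 11
-    → 7
-6   → 7 -6
-    → 13
-6   → 13 -6
13   → 13 -6 13
rot  → -6 13 13
drop → -6 13
mod  → -6
dup  → -6 -6
dup  → -6 -6 -6
rot  → -6 -6 -6
swap → -6 -6 -6
dup  → -6 -6 -6 -6

[-6, -6, -6, -6]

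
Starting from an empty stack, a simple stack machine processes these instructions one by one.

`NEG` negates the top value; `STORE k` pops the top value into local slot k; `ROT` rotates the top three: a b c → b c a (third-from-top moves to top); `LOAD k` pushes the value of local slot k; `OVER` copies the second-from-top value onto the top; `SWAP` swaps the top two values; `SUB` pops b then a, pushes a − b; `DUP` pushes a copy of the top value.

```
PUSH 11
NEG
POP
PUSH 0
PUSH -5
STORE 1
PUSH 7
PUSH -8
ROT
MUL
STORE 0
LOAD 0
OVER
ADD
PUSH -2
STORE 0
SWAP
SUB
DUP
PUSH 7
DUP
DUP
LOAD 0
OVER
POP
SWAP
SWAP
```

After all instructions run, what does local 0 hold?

PUSH 11 -> [11]
NEG     -> [-11]
POP     -> []
PUSH 0  -> [0]
PUSH -5 -> [0, -5]
STORE 1 -> [0]
PUSH 7  -> [0, 7]
PUSH -8 -> [0, 7, -8]
ROT     -> [7, -8, 0]
MUL     -> [7, 0]
STORE 0 -> [7]
LOAD 0  -> [7, 0]
OVER    -> [7, 0, 7]
ADD     -> [7, 7]
PUSH -2 -> [7, 7, -2]
STORE 0 -> [7, 7]
SWAP    -> [7, 7]
SUB     -> [0]
DUP     -> [0, 0]
PUSH 7  -> [0, 0, 7]
DUP     -> [0, 0, 7, 7]
DUP     -> [0, 0, 7, 7, 7]
LOAD 0  -> [0, 0, 7, 7, 7, -2]
OVER    -> [0, 0, 7, 7, 7, -2, 7]
POP     -> [0, 0, 7, 7, 7, -2]
SWAP    -> [0, 0, 7, 7, -2, 7]
SWAP    -> [0, 0, 7, 7, 7, -2]

-2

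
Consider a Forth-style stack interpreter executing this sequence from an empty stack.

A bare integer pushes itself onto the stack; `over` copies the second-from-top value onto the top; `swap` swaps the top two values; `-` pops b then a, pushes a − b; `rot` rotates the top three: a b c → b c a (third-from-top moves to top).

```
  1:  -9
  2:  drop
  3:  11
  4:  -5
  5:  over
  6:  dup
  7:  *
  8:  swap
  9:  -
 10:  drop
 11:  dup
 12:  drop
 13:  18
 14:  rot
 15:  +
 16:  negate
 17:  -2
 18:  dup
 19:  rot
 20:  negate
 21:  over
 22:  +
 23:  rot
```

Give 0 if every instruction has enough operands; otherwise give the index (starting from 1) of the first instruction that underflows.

14

-9   -> -9
drop -> (empty)
11   -> 11
-5   -> 11 -5
over -> 11 -5 11
dup  -> 11 -5 11 11
*    -> 11 -5 121
swap -> 11 121 -5
-    -> 11 126
drop -> 11
dup  -> 11 11
drop -> 11
18   -> 11 18
rot  — needs 3 operands, stack has 2 → underflow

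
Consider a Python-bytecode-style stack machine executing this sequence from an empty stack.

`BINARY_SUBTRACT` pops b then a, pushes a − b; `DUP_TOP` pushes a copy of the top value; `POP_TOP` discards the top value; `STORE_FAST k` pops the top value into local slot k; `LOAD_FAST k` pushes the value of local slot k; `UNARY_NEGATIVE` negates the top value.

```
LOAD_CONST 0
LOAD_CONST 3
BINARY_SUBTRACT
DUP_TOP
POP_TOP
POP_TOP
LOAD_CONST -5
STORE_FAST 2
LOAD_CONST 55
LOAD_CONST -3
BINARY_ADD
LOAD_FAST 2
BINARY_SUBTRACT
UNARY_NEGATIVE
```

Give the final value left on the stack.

-57

LOAD_CONST 0     [0]
LOAD_CONST 3     [0, 3]
BINARY_SUBTRACT  [-3]
DUP_TOP          [-3, -3]
POP_TOP          [-3]
POP_TOP          []
LOAD_CONST -5    [-5]
STORE_FAST 2     []
LOAD_CONST 55    [55]
LOAD_CONST -3    [55, -3]
BINARY_ADD       [52]
LOAD_FAST 2      [52, -5]
BINARY_SUBTRACT  [57]
UNARY_NEGATIVE   [-57]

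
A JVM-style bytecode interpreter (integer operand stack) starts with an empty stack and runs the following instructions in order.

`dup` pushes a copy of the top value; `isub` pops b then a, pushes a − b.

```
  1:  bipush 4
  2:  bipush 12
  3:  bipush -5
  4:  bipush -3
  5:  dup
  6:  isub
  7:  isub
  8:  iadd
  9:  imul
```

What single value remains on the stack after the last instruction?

bipush 4  -> [4]
bipush 12 -> [4, 12]
bipush -5 -> [4, 12, -5]
bipush -3 -> [4, 12, -5, -3]
dup       -> [4, 12, -5, -3, -3]
isub      -> [4, 12, -5, 0]
isub      -> [4, 12, -5]
iadd      -> [4, 7]
imul      -> [28]

28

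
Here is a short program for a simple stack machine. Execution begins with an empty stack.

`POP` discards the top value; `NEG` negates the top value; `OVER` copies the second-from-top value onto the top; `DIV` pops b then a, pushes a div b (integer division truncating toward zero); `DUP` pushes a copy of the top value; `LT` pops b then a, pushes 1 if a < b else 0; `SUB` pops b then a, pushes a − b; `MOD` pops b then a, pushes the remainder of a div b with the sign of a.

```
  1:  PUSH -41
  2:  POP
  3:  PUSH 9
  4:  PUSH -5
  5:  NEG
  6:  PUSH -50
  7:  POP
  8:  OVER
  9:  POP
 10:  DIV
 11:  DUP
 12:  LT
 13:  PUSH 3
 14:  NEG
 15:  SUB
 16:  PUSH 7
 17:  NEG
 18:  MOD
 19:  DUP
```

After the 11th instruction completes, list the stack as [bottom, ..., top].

[1, 1]

PUSH -41 : [-41]
POP      : []
PUSH 9   : [9]
PUSH -5  : [9, -5]
NEG      : [9, 5]
PUSH -50 : [9, 5, -50]
POP      : [9, 5]
OVER     : [9, 5, 9]
POP      : [9, 5]
DIV      : [1]
DUP      : [1, 1]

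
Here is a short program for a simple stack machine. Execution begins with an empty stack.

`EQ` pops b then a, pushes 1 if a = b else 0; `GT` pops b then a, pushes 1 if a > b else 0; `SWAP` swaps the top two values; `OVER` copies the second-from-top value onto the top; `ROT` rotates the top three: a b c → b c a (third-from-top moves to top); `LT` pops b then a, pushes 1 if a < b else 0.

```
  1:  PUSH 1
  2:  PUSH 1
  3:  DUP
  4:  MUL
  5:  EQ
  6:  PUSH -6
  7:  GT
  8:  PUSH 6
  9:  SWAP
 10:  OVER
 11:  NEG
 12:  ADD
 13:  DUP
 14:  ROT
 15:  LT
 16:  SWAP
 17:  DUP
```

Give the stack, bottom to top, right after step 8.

[1, 6]

PUSH 1  → 1
PUSH 1  → 1 1
DUP     → 1 1 1
MUL     → 1 1
EQ      → 1
PUSH -6 → 1 -6
GT      → 1
PUSH 6  → 1 6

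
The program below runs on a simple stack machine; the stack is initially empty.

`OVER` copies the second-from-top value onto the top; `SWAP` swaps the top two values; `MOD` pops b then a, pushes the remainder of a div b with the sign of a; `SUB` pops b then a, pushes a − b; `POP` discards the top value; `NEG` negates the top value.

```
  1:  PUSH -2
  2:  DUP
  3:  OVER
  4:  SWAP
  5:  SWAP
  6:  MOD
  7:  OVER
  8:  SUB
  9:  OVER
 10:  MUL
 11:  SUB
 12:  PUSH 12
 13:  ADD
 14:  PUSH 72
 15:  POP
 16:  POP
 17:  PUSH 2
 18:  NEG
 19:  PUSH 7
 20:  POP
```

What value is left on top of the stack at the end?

-2

PUSH -2 → [-2]
DUP     → [-2, -2]
OVER    → [-2, -2, -2]
SWAP    → [-2, -2, -2]
SWAP    → [-2, -2, -2]
MOD     → [-2, 0]
OVER    → [-2, 0, -2]
SUB     → [-2, 2]
OVER    → [-2, 2, -2]
MUL     → [-2, -4]
SUB     → [2]
PUSH 12 → [2, 12]
ADD     → [14]
PUSH 72 → [14, 72]
POP     → [14]
POP     → []
PUSH 2  → [2]
NEG     → [-2]
PUSH 7  → [-2, 7]
POP     → [-2]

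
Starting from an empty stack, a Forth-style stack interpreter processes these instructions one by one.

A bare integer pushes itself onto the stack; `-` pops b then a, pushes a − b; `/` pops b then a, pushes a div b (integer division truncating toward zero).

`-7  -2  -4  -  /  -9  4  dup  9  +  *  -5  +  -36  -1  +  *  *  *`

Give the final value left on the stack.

-7   -7
-2   -7 -2
-4   -7 -2 -4
-    -7 2
/    -3
-9   -3 -9
4    -3 -9 4
dup  -3 -9 4 4
9    -3 -9 4 4 9
+    -3 -9 4 13
*    -3 -9 52
-5   -3 -9 52 -5
+    -3 -9 47
-36  -3 -9 47 -36
-1   -3 -9 47 -36 -1
+    -3 -9 47 -37
*    -3 -9 -1739
*    -3 15651
*    -46953

-46953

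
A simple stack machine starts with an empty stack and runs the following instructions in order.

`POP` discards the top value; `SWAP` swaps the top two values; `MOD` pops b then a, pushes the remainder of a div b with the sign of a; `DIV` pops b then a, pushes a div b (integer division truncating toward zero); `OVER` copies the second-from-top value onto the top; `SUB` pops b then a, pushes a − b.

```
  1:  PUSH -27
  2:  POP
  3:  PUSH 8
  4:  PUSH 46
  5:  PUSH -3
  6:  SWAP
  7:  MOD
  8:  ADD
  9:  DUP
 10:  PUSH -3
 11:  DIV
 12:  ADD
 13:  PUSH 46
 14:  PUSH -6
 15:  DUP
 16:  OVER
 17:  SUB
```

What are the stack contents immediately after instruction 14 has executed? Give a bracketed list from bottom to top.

[4, 46, -6]

PUSH -27  -27
POP       (empty)
PUSH 8    8
PUSH 46   8 46
PUSH -3   8 46 -3
SWAP      8 -3 46
MOD       8 -3
ADD       5
DUP       5 5
PUSH -3   5 5 -3
DIV       5 -1
ADD       4
PUSH 46   4 46
PUSH -6   4 46 -6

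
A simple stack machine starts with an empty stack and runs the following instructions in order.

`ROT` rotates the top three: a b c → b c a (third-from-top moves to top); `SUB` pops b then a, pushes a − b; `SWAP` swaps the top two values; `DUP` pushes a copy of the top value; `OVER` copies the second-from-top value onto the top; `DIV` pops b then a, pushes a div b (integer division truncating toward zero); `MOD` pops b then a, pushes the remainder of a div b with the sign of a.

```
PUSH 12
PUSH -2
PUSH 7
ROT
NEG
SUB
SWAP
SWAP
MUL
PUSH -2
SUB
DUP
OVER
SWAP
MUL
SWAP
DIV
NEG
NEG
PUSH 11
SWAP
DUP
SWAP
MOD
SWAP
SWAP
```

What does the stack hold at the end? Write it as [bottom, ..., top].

[11, 0]

PUSH 12  [12]
PUSH -2  [12, -2]
PUSH 7   [12, -2, 7]
ROT      [-2, 7, 12]
NEG      [-2, 7, -12]
SUB      [-2, 19]
SWAP     [19, -2]
SWAP     [-2, 19]
MUL      [-38]
PUSH -2  [-38, -2]
SUB      [-36]
DUP      [-36, -36]
OVER     [-36, -36, -36]
SWAP     [-36, -36, -36]
MUL      [-36, 1296]
SWAP     [1296, -36]
DIV      [-36]
NEG      [36]
NEG      [-36]
PUSH 11  [-36, 11]
SWAP     [11, -36]
DUP      [11, -36, -36]
SWAP     [11, -36, -36]
MOD      [11, 0]
SWAP     [0, 11]
SWAP     [11, 0]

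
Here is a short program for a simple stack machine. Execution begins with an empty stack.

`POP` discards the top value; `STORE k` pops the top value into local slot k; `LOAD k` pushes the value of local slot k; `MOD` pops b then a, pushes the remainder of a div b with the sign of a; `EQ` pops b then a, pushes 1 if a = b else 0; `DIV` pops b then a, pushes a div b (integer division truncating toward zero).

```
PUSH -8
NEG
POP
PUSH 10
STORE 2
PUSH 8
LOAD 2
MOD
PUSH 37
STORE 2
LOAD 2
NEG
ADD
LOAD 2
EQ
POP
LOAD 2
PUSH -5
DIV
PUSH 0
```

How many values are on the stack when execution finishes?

2

PUSH -8  [-8]
NEG      [8]
POP      []
PUSH 10  [10]
STORE 2  []
PUSH 8   [8]
LOAD 2   [8, 10]
MOD      [8]
PUSH 37  [8, 37]
STORE 2  [8]
LOAD 2   [8, 37]
NEG      [8, -37]
ADD      [-29]
LOAD 2   [-29, 37]
EQ       [0]
POP      []
LOAD 2   [37]
PUSH -5  [37, -5]
DIV      [-7]
PUSH 0   [-7, 0]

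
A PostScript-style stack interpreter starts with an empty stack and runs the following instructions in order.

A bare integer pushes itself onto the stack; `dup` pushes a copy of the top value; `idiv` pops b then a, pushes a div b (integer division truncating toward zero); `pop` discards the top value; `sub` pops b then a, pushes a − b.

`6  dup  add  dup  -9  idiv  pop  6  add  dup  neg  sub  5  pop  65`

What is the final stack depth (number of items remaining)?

2

6     [6]
dup   [6, 6]
add   [12]
dup   [12, 12]
-9    [12, 12, -9]
idiv  [12, -1]
pop   [12]
6     [12, 6]
add   [18]
dup   [18, 18]
neg   [18, -18]
sub   [36]
5     [36, 5]
pop   [36]
65    [36, 65]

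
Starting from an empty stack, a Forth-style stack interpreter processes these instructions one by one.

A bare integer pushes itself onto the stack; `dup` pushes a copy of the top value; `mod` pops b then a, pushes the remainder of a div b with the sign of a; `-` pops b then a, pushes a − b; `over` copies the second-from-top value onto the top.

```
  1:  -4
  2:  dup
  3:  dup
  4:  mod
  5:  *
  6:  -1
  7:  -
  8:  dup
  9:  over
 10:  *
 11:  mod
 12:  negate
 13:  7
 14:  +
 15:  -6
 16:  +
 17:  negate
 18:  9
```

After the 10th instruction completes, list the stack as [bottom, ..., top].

-4   : [-4]
dup  : [-4, -4]
dup  : [-4, -4, -4]
mod  : [-4, 0]
*    : [0]
-1   : [0, -1]
-    : [1]
dup  : [1, 1]
over : [1, 1, 1]
*    : [1, 1]

[1, 1]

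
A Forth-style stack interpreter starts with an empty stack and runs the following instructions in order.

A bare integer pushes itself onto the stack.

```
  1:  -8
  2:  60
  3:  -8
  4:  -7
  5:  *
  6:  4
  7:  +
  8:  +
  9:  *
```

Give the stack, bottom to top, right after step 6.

-8 -> [-8]
60 -> [-8, 60]
-8 -> [-8, 60, -8]
-7 -> [-8, 60, -8, -7]
*  -> [-8, 60, 56]
4  -> [-8, 60, 56, 4]

[-8, 60, 56, 4]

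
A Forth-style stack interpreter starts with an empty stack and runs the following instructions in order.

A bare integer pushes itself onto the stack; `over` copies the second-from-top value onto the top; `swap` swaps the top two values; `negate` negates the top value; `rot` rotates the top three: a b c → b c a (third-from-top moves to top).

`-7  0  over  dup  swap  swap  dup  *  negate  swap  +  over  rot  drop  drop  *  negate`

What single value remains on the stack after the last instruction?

-392

-7     -> [-7]
0      -> [-7, 0]
over   -> [-7, 0, -7]
dup    -> [-7, 0, -7, -7]
swap   -> [-7, 0, -7, -7]
swap   -> [-7, 0, -7, -7]
dup    -> [-7, 0, -7, -7, -7]
*      -> [-7, 0, -7, 49]
negate -> [-7, 0, -7, -49]
swap   -> [-7, 0, -49, -7]
+      -> [-7, 0, -56]
over   -> [-7, 0, -56, 0]
rot    -> [-7, -56, 0, 0]
drop   -> [-7, -56, 0]
drop   -> [-7, -56]
*      -> [392]
negate -> [-392]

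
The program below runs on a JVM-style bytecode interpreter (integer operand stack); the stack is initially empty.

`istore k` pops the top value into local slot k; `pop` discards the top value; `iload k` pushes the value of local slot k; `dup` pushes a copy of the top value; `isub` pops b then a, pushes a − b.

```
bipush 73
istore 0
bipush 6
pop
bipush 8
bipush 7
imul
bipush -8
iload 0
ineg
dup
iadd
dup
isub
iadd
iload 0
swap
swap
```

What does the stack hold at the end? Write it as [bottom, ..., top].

bipush 73 : [73]
istore 0  : []
bipush 6  : [6]
pop       : []
bipush 8  : [8]
bipush 7  : [8, 7]
imul      : [56]
bipush -8 : [56, -8]
iload 0   : [56, -8, 73]
ineg      : [56, -8, -73]
dup       : [56, -8, -73, -73]
iadd      : [56, -8, -146]
dup       : [56, -8, -146, -146]
isub      : [56, -8, 0]
iadd      : [56, -8]
iload 0   : [56, -8, 73]
swap      : [56, 73, -8]
swap      : [56, -8, 73]

[56, -8, 73]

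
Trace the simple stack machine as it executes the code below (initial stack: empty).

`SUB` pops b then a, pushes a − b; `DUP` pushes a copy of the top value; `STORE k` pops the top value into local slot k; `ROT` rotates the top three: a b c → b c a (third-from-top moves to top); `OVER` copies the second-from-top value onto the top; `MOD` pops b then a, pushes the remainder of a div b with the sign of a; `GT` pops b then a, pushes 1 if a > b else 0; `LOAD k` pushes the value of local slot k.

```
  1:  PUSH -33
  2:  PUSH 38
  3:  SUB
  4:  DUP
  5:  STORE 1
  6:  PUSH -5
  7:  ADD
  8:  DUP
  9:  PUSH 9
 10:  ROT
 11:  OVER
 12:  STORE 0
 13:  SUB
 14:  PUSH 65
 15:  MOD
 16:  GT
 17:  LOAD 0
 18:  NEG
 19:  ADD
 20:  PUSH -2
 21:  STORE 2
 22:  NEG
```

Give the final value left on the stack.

PUSH -33 : -33
PUSH 38  : -33 38
SUB      : -71
DUP      : -71 -71
STORE 1  : -71
PUSH -5  : -71 -5
ADD      : -76
DUP      : -76 -76
PUSH 9   : -76 -76 9
ROT      : -76 9 -76
OVER     : -76 9 -76 9
STORE 0  : -76 9 -76
SUB      : -76 85
PUSH 65  : -76 85 65
MOD      : -76 20
GT       : 0
LOAD 0   : 0 9
NEG      : 0 -9
ADD      : -9
PUSH -2  : -9 -2
STORE 2  : -9
NEG      : 9

9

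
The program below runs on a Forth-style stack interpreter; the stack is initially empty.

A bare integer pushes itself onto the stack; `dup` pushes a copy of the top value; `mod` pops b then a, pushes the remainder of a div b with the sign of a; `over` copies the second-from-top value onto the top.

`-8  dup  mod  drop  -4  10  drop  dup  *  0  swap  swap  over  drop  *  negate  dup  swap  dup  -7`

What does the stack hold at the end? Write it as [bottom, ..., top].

[0, 0, 0, -7]

-8     -> -8
dup    -> -8 -8
mod    -> 0
drop   -> (empty)
-4     -> -4
10     -> -4 10
drop   -> -4
dup    -> -4 -4
*      -> 16
0      -> 16 0
swap   -> 0 16
swap   -> 16 0
over   -> 16 0 16
drop   -> 16 0
*      -> 0
negate -> 0
dup    -> 0 0
swap   -> 0 0
dup    -> 0 0 0
-7     -> 0 0 0 -7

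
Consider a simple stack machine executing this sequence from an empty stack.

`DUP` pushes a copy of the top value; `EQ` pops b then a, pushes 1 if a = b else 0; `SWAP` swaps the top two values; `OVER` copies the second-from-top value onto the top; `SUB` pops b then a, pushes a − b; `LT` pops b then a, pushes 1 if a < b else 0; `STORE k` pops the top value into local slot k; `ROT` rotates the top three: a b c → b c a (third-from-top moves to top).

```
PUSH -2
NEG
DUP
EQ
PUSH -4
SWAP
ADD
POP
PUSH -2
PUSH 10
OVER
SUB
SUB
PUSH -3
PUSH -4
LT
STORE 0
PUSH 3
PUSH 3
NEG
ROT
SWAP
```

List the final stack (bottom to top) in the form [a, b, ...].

PUSH -2 : [-2]
NEG     : [2]
DUP     : [2, 2]
EQ      : [1]
PUSH -4 : [1, -4]
SWAP    : [-4, 1]
ADD     : [-3]
POP     : []
PUSH -2 : [-2]
PUSH 10 : [-2, 10]
OVER    : [-2, 10, -2]
SUB     : [-2, 12]
SUB     : [-14]
PUSH -3 : [-14, -3]
PUSH -4 : [-14, -3, -4]
LT      : [-14, 0]
STORE 0 : [-14]
PUSH 3  : [-14, 3]
PUSH 3  : [-14, 3, 3]
NEG     : [-14, 3, -3]
ROT     : [3, -3, -14]
SWAP    : [3, -14, -3]

[3, -14, -3]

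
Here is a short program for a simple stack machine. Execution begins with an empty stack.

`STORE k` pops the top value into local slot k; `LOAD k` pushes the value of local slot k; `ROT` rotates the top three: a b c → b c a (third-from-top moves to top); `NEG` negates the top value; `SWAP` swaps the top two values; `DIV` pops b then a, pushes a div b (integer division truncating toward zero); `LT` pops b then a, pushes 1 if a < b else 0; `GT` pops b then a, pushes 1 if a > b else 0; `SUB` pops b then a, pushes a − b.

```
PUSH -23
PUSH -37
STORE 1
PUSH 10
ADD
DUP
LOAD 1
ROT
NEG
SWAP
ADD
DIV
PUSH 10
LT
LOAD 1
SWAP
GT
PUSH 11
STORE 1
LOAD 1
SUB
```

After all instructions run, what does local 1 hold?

PUSH -23 → -23
PUSH -37 → -23 -37
STORE 1  → -23
PUSH 10  → -23 10
ADD      → -13
DUP      → -13 -13
LOAD 1   → -13 -13 -37
ROT      → -13 -37 -13
NEG      → -13 -37 13
SWAP     → -13 13 -37
ADD      → -13 -24
DIV      → 0
PUSH 10  → 0 10
LT       → 1
LOAD 1   → 1 -37
SWAP     → -37 1
GT       → 0
PUSH 11  → 0 11
STORE 1  → 0
LOAD 1   → 0 11
SUB      → -11

11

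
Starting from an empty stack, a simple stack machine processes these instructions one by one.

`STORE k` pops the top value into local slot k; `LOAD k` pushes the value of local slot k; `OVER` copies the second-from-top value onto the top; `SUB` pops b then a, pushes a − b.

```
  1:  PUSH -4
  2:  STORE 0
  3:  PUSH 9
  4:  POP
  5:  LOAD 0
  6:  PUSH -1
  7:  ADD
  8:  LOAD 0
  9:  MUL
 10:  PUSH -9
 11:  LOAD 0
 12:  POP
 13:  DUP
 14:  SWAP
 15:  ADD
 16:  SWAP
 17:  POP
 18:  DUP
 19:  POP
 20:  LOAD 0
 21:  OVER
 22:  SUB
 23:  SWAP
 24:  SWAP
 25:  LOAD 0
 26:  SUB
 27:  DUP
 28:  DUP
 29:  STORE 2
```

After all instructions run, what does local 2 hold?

18

PUSH -4 : [-4]
STORE 0 : []
PUSH 9  : [9]
POP     : []
LOAD 0  : [-4]
PUSH -1 : [-4, -1]
ADD     : [-5]
LOAD 0  : [-5, -4]
MUL     : [20]
PUSH -9 : [20, -9]
LOAD 0  : [20, -9, -4]
POP     : [20, -9]
DUP     : [20, -9, -9]
SWAP    : [20, -9, -9]
ADD     : [20, -18]
SWAP    : [-18, 20]
POP     : [-18]
DUP     : [-18, -18]
POP     : [-18]
LOAD 0  : [-18, -4]
OVER    : [-18, -4, -18]
SUB     : [-18, 14]
SWAP    : [14, -18]
SWAP    : [-18, 14]
LOAD 0  : [-18, 14, -4]
SUB     : [-18, 18]
DUP     : [-18, 18, 18]
DUP     : [-18, 18, 18, 18]
STORE 2 : [-18, 18, 18]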